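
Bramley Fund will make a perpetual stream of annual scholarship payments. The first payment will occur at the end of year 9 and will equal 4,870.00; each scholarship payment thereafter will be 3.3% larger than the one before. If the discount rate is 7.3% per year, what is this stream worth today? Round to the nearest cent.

Value at end of year 8: C₁ / (r − g) = 4,870.00 / (0.073 − 0.033) = 121,750.0000
Discount to today: PV = 121,750.0000 / (1 + 0.073)^8 = 121,750.0000 / 1.757105 = 69,290.10

69290.10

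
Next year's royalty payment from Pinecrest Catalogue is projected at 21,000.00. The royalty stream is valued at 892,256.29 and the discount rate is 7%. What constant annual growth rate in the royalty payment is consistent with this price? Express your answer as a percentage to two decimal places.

P = D₁/(r−g) ⇒ g = r − D₁/P = 0.07 − 21,000.00/892,256.29 = 0.046464

4.65%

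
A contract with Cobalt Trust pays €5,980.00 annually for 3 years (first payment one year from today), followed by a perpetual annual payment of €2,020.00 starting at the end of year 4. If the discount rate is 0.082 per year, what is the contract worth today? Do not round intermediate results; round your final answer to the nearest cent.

€34802.73

PV of 3-year annuity: €5,980.00 × [1 − (1+0.082)^−3] / 0.082 = 15355.59382
Perpetuity value at year 3: €2,020.00 / 0.082 = 24634.14634
PV of perpetuity: 24634.14634 / (1+0.082)^3 = 19447.13973
Total PV = 15355.59382 + 19447.13973 = 34802.73355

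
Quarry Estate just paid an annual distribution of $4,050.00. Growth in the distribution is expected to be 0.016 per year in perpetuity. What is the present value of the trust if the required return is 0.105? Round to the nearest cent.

D₁ = D₀ × (1 + g) = $4,050.00 × 1.016 = $4,114.8000
Growing perpetuity: P = D₁ / (r − g) = $4,114.8000 / (0.105 − 0.016) = $46,233.71

$46233.71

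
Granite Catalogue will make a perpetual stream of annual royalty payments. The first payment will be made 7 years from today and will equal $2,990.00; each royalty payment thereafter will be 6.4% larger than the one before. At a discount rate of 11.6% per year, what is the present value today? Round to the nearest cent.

$29763.41

Value at end of year 6: C₁ / (r − g) = $2,990.00 / (0.116 − 0.064) = $57,500.0000
Discount to today: PV = $57,500.0000 / (1 + 0.116)^6 = $57,500.0000 / 1.931902 = $29,763.41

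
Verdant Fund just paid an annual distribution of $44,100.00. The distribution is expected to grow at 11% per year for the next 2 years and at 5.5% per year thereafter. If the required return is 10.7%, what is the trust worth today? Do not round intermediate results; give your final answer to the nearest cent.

$988136.02

D_1 = 48951.00000
D_2 = 54335.61000
Terminal value at year 2: TV = D_2×(1+g_2)/(r−g_2) = 57324.06855/0.052 = 1102385.93365
P_0 = D_1/(1+r)^1 + D_2/(1+r)^2 + TV/(1+r)^2
    = 44219.51220 + 44339.34827 + 899577.16205 = 988136.02251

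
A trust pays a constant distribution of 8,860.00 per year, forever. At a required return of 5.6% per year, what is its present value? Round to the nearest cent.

158214.29

Level perpetuity: PV = C / r = 8,860.00 / 0.056 = 158,214.29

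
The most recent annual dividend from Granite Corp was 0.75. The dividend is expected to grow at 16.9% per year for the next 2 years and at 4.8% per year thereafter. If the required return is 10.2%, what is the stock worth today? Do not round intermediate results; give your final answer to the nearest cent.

D_1 = 0.87675
D_2 = 1.02492
Terminal value at year 2: TV = D_2×(1+g_2)/(r−g_2) = 1.07412/0.054 = 19.89105
P_0 = D_1/(1+r)^1 + D_2/(1+r)^2 + TV/(1+r)^2
    = 0.79560 + 0.84397 + 16.37927 = 18.01884

18.02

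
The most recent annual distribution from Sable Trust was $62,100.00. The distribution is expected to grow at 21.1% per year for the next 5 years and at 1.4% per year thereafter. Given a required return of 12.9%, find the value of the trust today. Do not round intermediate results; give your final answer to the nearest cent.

$1162543.00

D_1 = 75203.10000
D_2 = 91070.95410
D_3 = 110286.92542
D_4 = 133557.46668
D_5 = 161738.09215
Terminal value at year 5: TV = D_5×(1+g_2)/(r−g_2) = 164002.42544/0.115 = 1426108.04728
P_0 = D_1/(1+r)^1 + D_2/(1+r)^2 + D_3/(1+r)^3 + D_4/(1+r)^4 + D_5/(1+r)^5 + TV/(1+r)^5
    = 66610.36315 + 71448.31690 + 76637.65435 + 82203.89674 + 88174.41891 + 777468.35460 = 1162543.00466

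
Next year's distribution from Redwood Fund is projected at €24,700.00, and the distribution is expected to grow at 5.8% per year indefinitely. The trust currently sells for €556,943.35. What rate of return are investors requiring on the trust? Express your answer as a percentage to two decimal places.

10.23%

P = D₁/(r − g) ⇒ r = D₁/P + g = €24,700.0000/€556,943.35 + 0.058 = 0.044349 + 0.058 = 0.102349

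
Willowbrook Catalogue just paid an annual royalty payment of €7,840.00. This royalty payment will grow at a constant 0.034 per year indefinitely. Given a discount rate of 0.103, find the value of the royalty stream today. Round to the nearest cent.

D₁ = D₀ × (1 + g) = €7,840.00 × 1.034 = €8,106.5600
Growing perpetuity: P = D₁ / (r − g) = €8,106.5600 / (0.103 − 0.034) = €117,486.38

€117486.38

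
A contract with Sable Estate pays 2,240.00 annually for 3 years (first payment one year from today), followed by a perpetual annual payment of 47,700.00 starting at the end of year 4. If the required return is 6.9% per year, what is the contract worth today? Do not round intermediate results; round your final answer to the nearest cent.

PV of 3-year annuity: 2,240.00 × [1 − (1+0.069)^−3] / 0.069 = 5889.22467
Perpetuity value at year 3: 47,700.00 / 0.069 = 691304.34783
PV of perpetuity: 691304.34783 / (1+0.069)^3 = 565895.41170
Total PV = 5889.22467 + 565895.41170 = 571784.63638

571784.64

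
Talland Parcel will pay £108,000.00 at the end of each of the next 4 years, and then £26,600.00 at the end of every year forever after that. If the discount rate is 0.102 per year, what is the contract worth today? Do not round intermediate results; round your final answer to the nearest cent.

PV of 4-year annuity: £108,000.00 × [1 − (1+0.102)^−4] / 0.102 = 340868.56035
Perpetuity value at year 4: £26,600.00 / 0.102 = 260784.31373
PV of perpetuity: 260784.31373 / (1+0.102)^4 = 176829.64979
Total PV = 340868.56035 + 176829.64979 = 517698.21014

£517698.21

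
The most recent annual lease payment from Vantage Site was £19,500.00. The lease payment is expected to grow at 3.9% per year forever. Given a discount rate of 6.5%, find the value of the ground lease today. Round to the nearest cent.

D₁ = D₀ × (1 + g) = £19,500.00 × 1.039 = £20,260.5000
Growing perpetuity: P = D₁ / (r − g) = £20,260.5000 / (0.065 − 0.039) = £779,250.00

£779250.00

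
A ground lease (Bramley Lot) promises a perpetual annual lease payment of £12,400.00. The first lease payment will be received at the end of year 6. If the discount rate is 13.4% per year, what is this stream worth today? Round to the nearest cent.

£49345.96

Value at end of year 5: C / r = £12,400.00 / 0.134 = £92,537.3134
Discount to today: PV = £92,537.3134 / (1 + 0.134)^5 = £92,537.3134 / 1.875276 = £49,345.96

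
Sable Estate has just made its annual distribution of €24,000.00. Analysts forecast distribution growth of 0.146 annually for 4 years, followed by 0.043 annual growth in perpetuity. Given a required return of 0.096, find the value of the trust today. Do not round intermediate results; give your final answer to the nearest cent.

€672027.48

D_1 = 27504.00000
D_2 = 31519.58400
D_3 = 36121.44326
D_4 = 41395.17398
Terminal value at year 4: TV = D_4×(1+g_2)/(r−g_2) = 43175.16646/0.053 = 814625.78230
P_0 = D_1/(1+r)^1 + D_2/(1+r)^2 + D_3/(1+r)^3 + D_4/(1+r)^4 + TV/(1+r)^4
    = 25094.89051 + 26239.73041 + 27436.79840 + 28688.47716 + 564567.57880 = 672027.47528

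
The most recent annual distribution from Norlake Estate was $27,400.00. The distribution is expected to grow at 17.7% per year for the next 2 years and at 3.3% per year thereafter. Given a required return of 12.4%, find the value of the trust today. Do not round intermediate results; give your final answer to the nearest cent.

D_1 = 32249.80000
D_2 = 37958.01460
Terminal value at year 2: TV = D_2×(1+g_2)/(r−g_2) = 39210.62908/0.091 = 430886.03387
P_0 = D_1/(1+r)^1 + D_2/(1+r)^2 + TV/(1+r)^2
    = 28691.99288 + 30044.90714 + 341059.22059 = 399796.12061

$399796.12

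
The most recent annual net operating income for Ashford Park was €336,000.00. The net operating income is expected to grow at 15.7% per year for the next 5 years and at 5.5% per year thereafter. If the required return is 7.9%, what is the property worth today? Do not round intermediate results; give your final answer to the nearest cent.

D_1 = 388752.00000
D_2 = 449786.06400
D_3 = 520402.47605
D_4 = 602105.66479
D_5 = 696636.25416
Terminal value at year 5: TV = D_5×(1+g_2)/(r−g_2) = 734951.24814/0.024 = 30622968.67241
P_0 = D_1/(1+r)^1 + D_2/(1+r)^2 + D_3/(1+r)^3 + D_4/(1+r)^4 + D_5/(1+r)^5 + TV/(1+r)^5
    = 360289.15663 + 386334.15590 + 414261.92621 + 444208.57147 + 476320.03447 + 20938234.84871 = 23019648.69339

€23019648.69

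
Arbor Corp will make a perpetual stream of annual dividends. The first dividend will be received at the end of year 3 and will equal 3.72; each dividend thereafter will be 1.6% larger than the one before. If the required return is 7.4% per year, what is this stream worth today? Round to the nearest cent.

55.60

Value at end of year 2: C₁ / (r − g) = 3.72 / (0.074 − 0.016) = 64.1379
Discount to today: PV = 64.1379 / (1 + 0.074)^2 = 64.1379 / 1.153476 = 55.60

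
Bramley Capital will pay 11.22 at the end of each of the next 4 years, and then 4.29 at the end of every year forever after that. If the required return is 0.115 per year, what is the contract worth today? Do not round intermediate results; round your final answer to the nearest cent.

PV of 4-year annuity: 11.22 × [1 − (1+0.115)^−4] / 0.115 = 34.44107
Perpetuity value at year 4: 4.29 / 0.115 = 37.30435
PV of perpetuity: 37.30435 / (1+0.115)^4 = 24.13570
Total PV = 34.44107 + 24.13570 = 58.57677

58.58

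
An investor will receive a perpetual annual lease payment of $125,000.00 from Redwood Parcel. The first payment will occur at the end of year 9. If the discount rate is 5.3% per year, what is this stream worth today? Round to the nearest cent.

$1560296.64

Value at end of year 8: C / r = $125,000.00 / 0.053 = $2,358,490.5660
Discount to today: PV = $2,358,490.5660 / (1 + 0.053)^8 = $2,358,490.5660 / 1.511565 = $1,560,296.64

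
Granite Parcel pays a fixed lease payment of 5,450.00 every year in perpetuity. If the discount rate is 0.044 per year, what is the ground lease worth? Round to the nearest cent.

123863.64

Level perpetuity: PV = C / r = 5,450.00 / 0.044 = 123,863.64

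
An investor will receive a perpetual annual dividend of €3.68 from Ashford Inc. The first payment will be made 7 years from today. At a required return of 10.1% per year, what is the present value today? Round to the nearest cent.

€20.46

Value at end of year 6: C / r = €3.68 / 0.101 = €36.4356
Discount to today: PV = €36.4356 / (1 + 0.101)^6 = €36.4356 / 1.781246 = €20.46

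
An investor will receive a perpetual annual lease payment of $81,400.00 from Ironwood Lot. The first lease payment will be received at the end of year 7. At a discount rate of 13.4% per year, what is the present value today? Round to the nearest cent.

Value at end of year 6: C / r = $81,400.00 / 0.134 = $607,462.6866
Discount to today: PV = $607,462.6866 / (1 + 0.134)^6 = $607,462.6866 / 2.126563 = $285,654.64

$285654.64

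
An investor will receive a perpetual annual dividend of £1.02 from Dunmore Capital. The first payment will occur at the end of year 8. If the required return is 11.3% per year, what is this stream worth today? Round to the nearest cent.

Value at end of year 7: C / r = £1.02 / 0.113 = £9.0265
Discount to today: PV = £9.0265 / (1 + 0.113)^7 = £9.0265 / 2.115759 = £4.27

£4.27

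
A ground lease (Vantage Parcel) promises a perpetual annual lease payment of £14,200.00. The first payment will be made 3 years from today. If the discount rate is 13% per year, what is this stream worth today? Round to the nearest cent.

£85543.71

Value at end of year 2: C / r = £14,200.00 / 0.13 = £109,230.7692
Discount to today: PV = £109,230.7692 / (1 + 0.13)^2 = £109,230.7692 / 1.276900 = £85,543.71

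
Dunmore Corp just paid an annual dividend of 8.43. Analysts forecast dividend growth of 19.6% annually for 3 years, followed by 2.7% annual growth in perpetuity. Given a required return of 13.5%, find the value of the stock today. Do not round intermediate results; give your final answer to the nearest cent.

D_1 = 10.08228
D_2 = 12.05841
D_3 = 14.42185
Terminal value at year 3: TV = D_3×(1+g_2)/(r−g_2) = 14.81124/0.108 = 137.14115
P_0 = D_1/(1+r)^1 + D_2/(1+r)^2 + D_3/(1+r)^3 + TV/(1+r)^3
    = 8.88307 + 9.36048 + 9.86356 + 93.79511 = 121.90222

121.90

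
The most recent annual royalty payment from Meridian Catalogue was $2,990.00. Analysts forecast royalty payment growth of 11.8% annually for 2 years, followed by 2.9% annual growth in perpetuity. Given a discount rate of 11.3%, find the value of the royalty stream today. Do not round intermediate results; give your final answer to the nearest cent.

D_1 = 3342.82000
D_2 = 3737.27276
Terminal value at year 2: TV = D_2×(1+g_2)/(r−g_2) = 3845.65367/0.084 = 45781.59131
P_0 = D_1/(1+r)^1 + D_2/(1+r)^2 + TV/(1+r)^2
    = 3003.43217 + 3016.92467 + 36957.32724 = 42977.68408

$42977.68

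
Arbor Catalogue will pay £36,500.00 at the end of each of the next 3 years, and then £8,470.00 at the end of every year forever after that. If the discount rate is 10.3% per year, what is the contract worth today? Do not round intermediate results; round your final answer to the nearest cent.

£151572.95

PV of 3-year annuity: £36,500.00 × [1 − (1+0.103)^−3] / 0.103 = 90292.82904
Perpetuity value at year 3: £8,470.00 / 0.103 = 82233.00971
PV of perpetuity: 82233.00971 / (1+0.103)^3 = 61280.12582
Total PV = 90292.82904 + 61280.12582 = 151572.95486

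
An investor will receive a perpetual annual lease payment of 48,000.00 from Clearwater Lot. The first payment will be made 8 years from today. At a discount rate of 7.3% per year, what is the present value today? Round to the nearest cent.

401532.15

Value at end of year 7: C / r = 48,000.00 / 0.073 = 657,534.2466
Discount to today: PV = 657,534.2466 / (1 + 0.073)^7 = 657,534.2466 / 1.637563 = 401,532.15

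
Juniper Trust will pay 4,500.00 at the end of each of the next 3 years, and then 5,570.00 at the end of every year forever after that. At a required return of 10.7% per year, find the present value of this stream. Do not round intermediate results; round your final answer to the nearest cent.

PV of 3-year annuity: 4,500.00 × [1 − (1+0.107)^−3] / 0.107 = 11054.34877
Perpetuity value at year 3: 5,570.00 / 0.107 = 52056.07477
PV of perpetuity: 52056.07477 / (1+0.107)^3 = 38373.24751
Total PV = 11054.34877 + 38373.24751 = 49427.59628

49427.60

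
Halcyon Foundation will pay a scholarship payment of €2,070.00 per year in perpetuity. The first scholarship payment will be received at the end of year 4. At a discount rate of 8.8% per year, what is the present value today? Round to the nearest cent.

€18264.21

Value at end of year 3: C / r = €2,070.00 / 0.088 = €23,522.7273
Discount to today: PV = €23,522.7273 / (1 + 0.088)^3 = €23,522.7273 / 1.287913 = €18,264.21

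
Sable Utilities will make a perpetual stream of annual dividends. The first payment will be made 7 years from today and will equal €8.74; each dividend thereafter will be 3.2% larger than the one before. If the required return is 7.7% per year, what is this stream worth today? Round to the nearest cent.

Value at end of year 6: C₁ / (r − g) = €8.74 / (0.077 − 0.032) = €194.2222
Discount to today: PV = €194.2222 / (1 + 0.077)^6 = €194.2222 / 1.560609 = €124.45

€124.45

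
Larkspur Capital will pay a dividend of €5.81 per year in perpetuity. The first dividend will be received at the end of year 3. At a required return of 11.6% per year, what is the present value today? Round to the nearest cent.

Value at end of year 2: C / r = €5.81 / 0.116 = €50.0862
Discount to today: PV = €50.0862 / (1 + 0.116)^2 = €50.0862 / 1.245456 = €40.22

€40.22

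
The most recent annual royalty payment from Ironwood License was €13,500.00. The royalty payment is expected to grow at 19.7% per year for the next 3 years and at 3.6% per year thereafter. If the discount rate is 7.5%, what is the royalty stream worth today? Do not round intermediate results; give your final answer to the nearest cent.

€545499.87

D_1 = 16159.50000
D_2 = 19342.92150
D_3 = 23153.47704
Terminal value at year 3: TV = D_3×(1+g_2)/(r−g_2) = 23987.00221/0.039 = 615051.33869
P_0 = D_1/(1+r)^1 + D_2/(1+r)^2 + D_3/(1+r)^3 + TV/(1+r)^3
    = 15032.09302 + 16738.06079 + 18637.63606 + 495092.07587 = 545499.86574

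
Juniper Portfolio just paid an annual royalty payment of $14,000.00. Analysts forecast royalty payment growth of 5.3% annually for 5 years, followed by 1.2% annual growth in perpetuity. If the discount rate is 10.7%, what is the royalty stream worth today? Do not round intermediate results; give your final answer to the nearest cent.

$176540.30

D_1 = 14742.00000
D_2 = 15523.32600
D_3 = 16346.06228
D_4 = 17212.40358
D_5 = 18124.66097
Terminal value at year 5: TV = D_5×(1+g_2)/(r−g_2) = 18342.15690/0.095 = 193075.33579
P_0 = D_1/(1+r)^1 + D_2/(1+r)^2 + D_3/(1+r)^3 + D_4/(1+r)^4 + D_5/(1+r)^5 + TV/(1+r)^5
    = 13317.07317 + 12667.45985 + 12049.53497 + 11461.75278 + 10902.64289 + 116141.83794 = 176540.30160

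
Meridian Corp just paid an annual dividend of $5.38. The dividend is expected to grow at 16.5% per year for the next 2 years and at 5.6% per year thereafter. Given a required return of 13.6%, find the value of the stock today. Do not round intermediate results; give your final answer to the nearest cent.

$85.86

D_1 = 6.26770
D_2 = 7.30187
Terminal value at year 2: TV = D_2×(1+g_2)/(r−g_2) = 7.71078/0.08 = 96.38469
P_0 = D_1/(1+r)^1 + D_2/(1+r)^2 + TV/(1+r)^2
    = 5.51734 + 5.65819 + 74.68810 = 85.86363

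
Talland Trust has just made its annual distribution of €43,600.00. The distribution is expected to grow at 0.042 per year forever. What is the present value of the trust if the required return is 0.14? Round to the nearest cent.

€463583.67

D₁ = D₀ × (1 + g) = €43,600.00 × 1.042 = €45,431.2000
Growing perpetuity: P = D₁ / (r − g) = €45,431.2000 / (0.14 − 0.042) = €463,583.67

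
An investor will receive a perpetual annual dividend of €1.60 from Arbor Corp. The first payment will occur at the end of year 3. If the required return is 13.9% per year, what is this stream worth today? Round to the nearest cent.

€8.87

Value at end of year 2: C / r = €1.60 / 0.139 = €11.5108
Discount to today: PV = €11.5108 / (1 + 0.139)^2 = €11.5108 / 1.297321 = €8.87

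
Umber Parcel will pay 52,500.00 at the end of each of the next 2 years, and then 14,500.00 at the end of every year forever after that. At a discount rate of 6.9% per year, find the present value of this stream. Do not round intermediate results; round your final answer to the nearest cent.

PV of 2-year annuity: 52,500.00 × [1 − (1+0.069)^−2] / 0.069 = 95052.68381
Perpetuity value at year 2: 14,500.00 / 0.069 = 210144.92754
PV of perpetuity: 210144.92754 / (1+0.069)^2 = 183892.28153
Total PV = 95052.68381 + 183892.28153 = 278944.96534

278944.97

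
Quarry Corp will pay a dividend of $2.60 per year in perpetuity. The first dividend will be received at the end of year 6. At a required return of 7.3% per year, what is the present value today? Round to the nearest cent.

Value at end of year 5: C / r = $2.60 / 0.073 = $35.6164
Discount to today: PV = $35.6164 / (1 + 0.073)^5 = $35.6164 / 1.422324 = $25.04

$25.04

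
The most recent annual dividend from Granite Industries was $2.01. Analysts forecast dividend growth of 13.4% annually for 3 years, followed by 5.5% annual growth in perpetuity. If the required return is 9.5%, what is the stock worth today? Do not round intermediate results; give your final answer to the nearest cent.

$65.35

D_1 = 2.27934
D_2 = 2.58477
D_3 = 2.93113
Terminal value at year 3: TV = D_3×(1+g_2)/(r−g_2) = 3.09234/0.04 = 77.30858
P_0 = D_1/(1+r)^1 + D_2/(1+r)^2 + D_3/(1+r)^3 + TV/(1+r)^3
    = 2.08159 + 2.15573 + 2.23251 + 58.88238 = 65.35220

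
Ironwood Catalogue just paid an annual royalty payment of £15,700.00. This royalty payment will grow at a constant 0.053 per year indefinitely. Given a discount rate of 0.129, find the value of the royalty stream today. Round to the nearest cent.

D₁ = D₀ × (1 + g) = £15,700.00 × 1.053 = £16,532.1000
Growing perpetuity: P = D₁ / (r − g) = £16,532.1000 / (0.129 − 0.053) = £217,527.63

£217527.63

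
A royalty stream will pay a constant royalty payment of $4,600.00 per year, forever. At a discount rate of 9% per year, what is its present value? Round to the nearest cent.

$51111.11

Level perpetuity: PV = C / r = $4,600.00 / 0.09 = $51,111.11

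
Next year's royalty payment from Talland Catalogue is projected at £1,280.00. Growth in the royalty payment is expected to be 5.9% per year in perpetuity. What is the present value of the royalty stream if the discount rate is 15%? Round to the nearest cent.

Growing perpetuity: P = D₁ / (r − g) = £1,280.0000 / (0.15 − 0.059) = £14,065.93

£14065.93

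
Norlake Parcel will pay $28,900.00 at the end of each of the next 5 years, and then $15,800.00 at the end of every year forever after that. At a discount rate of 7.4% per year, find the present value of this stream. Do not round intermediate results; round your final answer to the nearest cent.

PV of 5-year annuity: $28,900.00 × [1 − (1+0.074)^−5] / 0.074 = 117237.34085
Perpetuity value at year 5: $15,800.00 / 0.074 = 213513.51351
PV of perpetuity: 213513.51351 / (1+0.074)^5 = 149418.35831
Total PV = 117237.34085 + 149418.35831 = 266655.69916

$266655.70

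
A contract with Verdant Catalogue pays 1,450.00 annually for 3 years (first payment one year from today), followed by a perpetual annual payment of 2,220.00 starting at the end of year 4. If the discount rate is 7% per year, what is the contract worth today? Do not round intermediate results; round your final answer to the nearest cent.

PV of 3-year annuity: 1,450.00 × [1 − (1+0.07)^−3] / 0.07 = 3805.25826
Perpetuity value at year 3: 2,220.00 / 0.07 = 31714.28571
PV of perpetuity: 31714.28571 / (1+0.07)^3 = 25888.30410
Total PV = 3805.25826 + 25888.30410 = 29693.56236

29693.56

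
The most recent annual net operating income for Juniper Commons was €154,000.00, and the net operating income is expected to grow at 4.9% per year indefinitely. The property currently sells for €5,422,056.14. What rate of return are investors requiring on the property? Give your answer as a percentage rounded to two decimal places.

D₁ = €154,000.00 × 1.049 = €161,546.0000
P = D₁/(r − g) ⇒ r = D₁/P + g = €161,546.0000/€5,422,056.14 + 0.049 = 0.029794 + 0.049 = 0.078794

7.88%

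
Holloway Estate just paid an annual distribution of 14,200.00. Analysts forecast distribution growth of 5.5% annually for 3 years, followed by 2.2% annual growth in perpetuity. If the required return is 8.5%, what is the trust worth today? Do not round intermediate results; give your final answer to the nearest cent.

252058.54

D_1 = 14981.00000
D_2 = 15804.95500
D_3 = 16674.22752
Terminal value at year 3: TV = D_3×(1+g_2)/(r−g_2) = 17041.06053/0.063 = 270493.02429
P_0 = D_1/(1+r)^1 + D_2/(1+r)^2 + D_3/(1+r)^3 + TV/(1+r)^3
    = 13807.37327 + 13425.60258 + 13054.38776 + 211771.17929 = 252058.54291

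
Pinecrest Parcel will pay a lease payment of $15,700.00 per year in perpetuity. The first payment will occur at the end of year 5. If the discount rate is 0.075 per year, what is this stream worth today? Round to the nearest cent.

Value at end of year 4: C / r = $15,700.00 / 0.075 = $209,333.3333
Discount to today: PV = $209,333.3333 / (1 + 0.075)^4 = $209,333.3333 / 1.335469 = $156,748.91

$156748.91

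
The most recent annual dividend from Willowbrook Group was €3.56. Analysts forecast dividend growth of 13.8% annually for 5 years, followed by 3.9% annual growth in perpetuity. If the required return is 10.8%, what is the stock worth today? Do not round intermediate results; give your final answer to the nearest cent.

€80.57

D_1 = 4.05128
D_2 = 4.61036
D_3 = 5.24659
D_4 = 5.97061
D_5 = 6.79456
Terminal value at year 5: TV = D_5×(1+g_2)/(r−g_2) = 7.05955/0.069 = 102.31228
P_0 = D_1/(1+r)^1 + D_2/(1+r)^2 + D_3/(1+r)^3 + D_4/(1+r)^4 + D_5/(1+r)^5 + TV/(1+r)^5
    = 3.65639 + 3.75539 + 3.85707 + 3.96150 + 4.06876 + 61.26733 = 80.56645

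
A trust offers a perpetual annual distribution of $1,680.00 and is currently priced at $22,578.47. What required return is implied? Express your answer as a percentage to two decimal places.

P = C/r ⇒ r = C/P = $1,680.00/$22,578.47 = 0.074407

7.44%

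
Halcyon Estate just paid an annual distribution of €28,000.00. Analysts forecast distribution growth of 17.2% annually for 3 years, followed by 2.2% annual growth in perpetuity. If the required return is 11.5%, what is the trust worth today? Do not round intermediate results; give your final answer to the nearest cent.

€450226.90

D_1 = 32816.00000
D_2 = 38460.35200
D_3 = 45075.53254
Terminal value at year 3: TV = D_3×(1+g_2)/(r−g_2) = 46067.19426/0.093 = 495346.17484
P_0 = D_1/(1+r)^1 + D_2/(1+r)^2 + D_3/(1+r)^3 + TV/(1+r)^3
    = 29431.39013 + 30935.95447 + 32517.43376 + 357342.12154 = 450226.89991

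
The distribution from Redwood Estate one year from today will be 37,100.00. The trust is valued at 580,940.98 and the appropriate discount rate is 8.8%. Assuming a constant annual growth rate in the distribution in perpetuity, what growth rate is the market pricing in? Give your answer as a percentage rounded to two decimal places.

P = D₁/(r−g) ⇒ g = r − D₁/P = 0.088 − 37,100.00/580,940.98 = 0.024138

2.41%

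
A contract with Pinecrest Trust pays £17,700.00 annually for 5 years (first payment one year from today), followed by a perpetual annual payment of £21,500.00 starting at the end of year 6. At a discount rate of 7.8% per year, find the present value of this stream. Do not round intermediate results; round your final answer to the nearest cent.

£260388.41

PV of 5-year annuity: £17,700.00 × [1 − (1+0.078)^−5] / 0.078 = 71045.06454
Perpetuity value at year 5: £21,500.00 / 0.078 = 275641.02564
PV of perpetuity: 275641.02564 / (1+0.078)^5 = 189343.34837
Total PV = 71045.06454 + 189343.34837 = 260388.41291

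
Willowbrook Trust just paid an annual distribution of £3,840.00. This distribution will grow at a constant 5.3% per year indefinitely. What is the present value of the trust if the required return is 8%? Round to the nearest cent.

D₁ = D₀ × (1 + g) = £3,840.00 × 1.053 = £4,043.5200
Growing perpetuity: P = D₁ / (r − g) = £4,043.5200 / (0.08 − 0.053) = £149,760.00

£149760.00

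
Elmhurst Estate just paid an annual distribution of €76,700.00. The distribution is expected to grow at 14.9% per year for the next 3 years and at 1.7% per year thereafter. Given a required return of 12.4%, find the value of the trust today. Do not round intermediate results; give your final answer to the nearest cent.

€1019230.55

D_1 = 88128.30000
D_2 = 101259.41670
D_3 = 116347.06979
Terminal value at year 3: TV = D_3×(1+g_2)/(r−g_2) = 118324.96997/0.107 = 1105840.84089
P_0 = D_1/(1+r)^1 + D_2/(1+r)^2 + D_3/(1+r)^3 + TV/(1+r)^3
    = 78405.96085 + 80149.86568 + 81932.55842 + 778742.16741 = 1019230.55236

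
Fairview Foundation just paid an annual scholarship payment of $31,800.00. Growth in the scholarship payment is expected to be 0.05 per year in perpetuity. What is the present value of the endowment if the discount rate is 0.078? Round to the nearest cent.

$1192500.00

D₁ = D₀ × (1 + g) = $31,800.00 × 1.05 = $33,390.0000
Growing perpetuity: P = D₁ / (r − g) = $33,390.0000 / (0.078 − 0.05) = $1,192,500.00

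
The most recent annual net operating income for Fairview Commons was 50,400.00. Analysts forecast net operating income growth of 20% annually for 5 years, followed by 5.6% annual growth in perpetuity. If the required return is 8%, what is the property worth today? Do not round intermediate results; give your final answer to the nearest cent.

4105053.50

D_1 = 60480.00000
D_2 = 72576.00000
D_3 = 87091.20000
D_4 = 104509.44000
D_5 = 125411.32800
Terminal value at year 5: TV = D_5×(1+g_2)/(r−g_2) = 132434.36237/0.024 = 5518098.43200
P_0 = D_1/(1+r)^1 + D_2/(1+r)^2 + D_3/(1+r)^3 + D_4/(1+r)^4 + D_5/(1+r)^5 + TV/(1+r)^5
    = 56000.00000 + 62222.22222 + 69135.80247 + 76817.55830 + 85352.84255 + 3755525.07240 = 4105053.49794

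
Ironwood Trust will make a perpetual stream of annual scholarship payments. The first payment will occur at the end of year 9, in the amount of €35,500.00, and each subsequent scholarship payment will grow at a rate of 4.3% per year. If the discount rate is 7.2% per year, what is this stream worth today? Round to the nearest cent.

€701894.88

Value at end of year 8: C₁ / (r − g) = €35,500.00 / (0.072 − 0.043) = €1,224,137.9310
Discount to today: PV = €1,224,137.9310 / (1 + 0.072)^8 = €1,224,137.9310 / 1.744047 = €701,894.88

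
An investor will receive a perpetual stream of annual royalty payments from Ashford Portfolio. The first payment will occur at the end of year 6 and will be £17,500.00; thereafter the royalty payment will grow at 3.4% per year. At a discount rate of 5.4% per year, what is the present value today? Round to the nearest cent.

Value at end of year 5: C₁ / (r − g) = £17,500.00 / (0.054 − 0.034) = £875,000.0000
Discount to today: PV = £875,000.0000 / (1 + 0.054)^5 = £875,000.0000 / 1.300778 = £672,674.55

£672674.55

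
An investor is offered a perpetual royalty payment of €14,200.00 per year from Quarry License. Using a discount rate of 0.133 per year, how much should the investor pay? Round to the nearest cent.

€106766.92

Level perpetuity: PV = C / r = €14,200.00 / 0.133 = €106,766.92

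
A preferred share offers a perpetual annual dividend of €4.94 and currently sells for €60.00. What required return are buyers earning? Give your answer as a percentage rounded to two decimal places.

P = C/r ⇒ r = C/P = €4.94/€60.00 = 0.082333

8.23%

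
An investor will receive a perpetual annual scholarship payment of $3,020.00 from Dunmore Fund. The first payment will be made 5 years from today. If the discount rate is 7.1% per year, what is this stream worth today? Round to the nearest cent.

Value at end of year 4: C / r = $3,020.00 / 0.071 = $42,535.2113
Discount to today: PV = $42,535.2113 / (1 + 0.071)^4 = $42,535.2113 / 1.315703 = $32,328.88

$32328.88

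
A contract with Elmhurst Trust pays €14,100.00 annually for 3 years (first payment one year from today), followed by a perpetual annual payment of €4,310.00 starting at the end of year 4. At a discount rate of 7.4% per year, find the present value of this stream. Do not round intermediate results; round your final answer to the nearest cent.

PV of 3-year annuity: €14,100.00 × [1 − (1+0.074)^−3] / 0.074 = 36734.09037
Perpetuity value at year 3: €4,310.00 / 0.074 = 58243.24324
PV of perpetuity: 58243.24324 / (1+0.074)^3 = 47014.59576
Total PV = 36734.09037 + 47014.59576 = 83748.68613

€83748.69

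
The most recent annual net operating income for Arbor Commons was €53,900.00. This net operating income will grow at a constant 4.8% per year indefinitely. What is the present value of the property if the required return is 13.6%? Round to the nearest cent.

D₁ = D₀ × (1 + g) = €53,900.00 × 1.048 = €56,487.2000
Growing perpetuity: P = D₁ / (r − g) = €56,487.2000 / (0.136 − 0.048) = €641,900.00

€641900.00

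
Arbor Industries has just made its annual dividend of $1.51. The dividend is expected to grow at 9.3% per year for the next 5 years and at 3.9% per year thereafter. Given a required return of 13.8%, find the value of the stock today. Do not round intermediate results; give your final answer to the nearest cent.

$19.65

D_1 = 1.65043
D_2 = 1.80392
D_3 = 1.97168
D_4 = 2.15505
D_5 = 2.35547
Terminal value at year 5: TV = D_5×(1+g_2)/(r−g_2) = 2.44733/0.099 = 24.72055
P_0 = D_1/(1+r)^1 + D_2/(1+r)^2 + D_3/(1+r)^3 + D_4/(1+r)^4 + D_5/(1+r)^5 + TV/(1+r)^5
    = 1.45029 + 1.39294 + 1.33786 + 1.28496 + 1.23415 + 12.95230 = 19.65249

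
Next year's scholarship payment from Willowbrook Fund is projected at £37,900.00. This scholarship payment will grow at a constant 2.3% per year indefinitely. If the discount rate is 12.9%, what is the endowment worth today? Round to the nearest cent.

£357547.17

Growing perpetuity: P = D₁ / (r − g) = £37,900.0000 / (0.129 − 0.023) = £357,547.17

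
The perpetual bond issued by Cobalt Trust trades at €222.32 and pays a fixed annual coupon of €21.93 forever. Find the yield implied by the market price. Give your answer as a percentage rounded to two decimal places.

P = C/r ⇒ r = C/P = €21.93/€222.32 = 0.098642

9.86%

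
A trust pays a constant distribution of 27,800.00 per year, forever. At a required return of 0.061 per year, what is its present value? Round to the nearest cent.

Level perpetuity: PV = C / r = 27,800.00 / 0.061 = 455,737.70

455737.70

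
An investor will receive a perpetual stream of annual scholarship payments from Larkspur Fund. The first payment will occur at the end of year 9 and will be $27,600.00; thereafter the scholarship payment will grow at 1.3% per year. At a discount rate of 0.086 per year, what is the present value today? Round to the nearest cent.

$195410.38

Value at end of year 8: C₁ / (r − g) = $27,600.00 / (0.086 − 0.013) = $378,082.1918
Discount to today: PV = $378,082.1918 / (1 + 0.086)^8 = $378,082.1918 / 1.934811 = $195,410.38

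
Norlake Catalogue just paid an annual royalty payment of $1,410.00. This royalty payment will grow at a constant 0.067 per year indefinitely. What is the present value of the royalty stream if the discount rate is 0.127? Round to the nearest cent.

$25074.50

D₁ = D₀ × (1 + g) = $1,410.00 × 1.067 = $1,504.4700
Growing perpetuity: P = D₁ / (r − g) = $1,504.4700 / (0.127 − 0.067) = $25,074.50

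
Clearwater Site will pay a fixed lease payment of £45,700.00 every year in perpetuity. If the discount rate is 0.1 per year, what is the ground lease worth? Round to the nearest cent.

£457000.00

Level perpetuity: PV = C / r = £45,700.00 / 0.1 = £457,000.00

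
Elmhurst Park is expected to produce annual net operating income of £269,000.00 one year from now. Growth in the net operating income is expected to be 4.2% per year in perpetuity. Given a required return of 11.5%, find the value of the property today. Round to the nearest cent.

£3684931.51

Growing perpetuity: P = D₁ / (r − g) = £269,000.0000 / (0.115 − 0.042) = £3,684,931.51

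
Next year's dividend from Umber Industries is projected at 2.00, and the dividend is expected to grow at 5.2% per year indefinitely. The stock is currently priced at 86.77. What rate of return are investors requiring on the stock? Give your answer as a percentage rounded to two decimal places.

7.50%

P = D₁/(r − g) ⇒ r = D₁/P + g = 2.0000/86.77 + 0.052 = 0.023049 + 0.052 = 0.075049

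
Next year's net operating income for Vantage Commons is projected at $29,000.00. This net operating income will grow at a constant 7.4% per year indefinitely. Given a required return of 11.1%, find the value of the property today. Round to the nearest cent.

$783783.78

Growing perpetuity: P = D₁ / (r − g) = $29,000.0000 / (0.111 − 0.074) = $783,783.78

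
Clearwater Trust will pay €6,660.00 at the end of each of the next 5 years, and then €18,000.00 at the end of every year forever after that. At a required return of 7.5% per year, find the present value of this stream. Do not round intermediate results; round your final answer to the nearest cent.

PV of 5-year annuity: €6,660.00 × [1 − (1+0.075)^−5] / 0.075 = 26945.59345
Perpetuity value at year 5: €18,000.00 / 0.075 = 240000.00000
PV of perpetuity: 240000.00000 / (1+0.075)^5 = 167174.07176
Total PV = 26945.59345 + 167174.07176 = 194119.66521

€194119.67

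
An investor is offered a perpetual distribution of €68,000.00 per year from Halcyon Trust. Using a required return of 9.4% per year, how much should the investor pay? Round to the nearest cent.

€723404.26

Level perpetuity: PV = C / r = €68,000.00 / 0.094 = €723,404.26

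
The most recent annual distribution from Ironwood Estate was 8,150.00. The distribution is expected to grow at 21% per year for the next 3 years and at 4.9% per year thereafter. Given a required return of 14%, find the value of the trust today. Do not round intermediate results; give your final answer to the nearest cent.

139917.13

D_1 = 9861.50000
D_2 = 11932.41500
D_3 = 14438.22215
Terminal value at year 3: TV = D_3×(1+g_2)/(r−g_2) = 15145.69504/0.091 = 166436.20918
P_0 = D_1/(1+r)^1 + D_2/(1+r)^2 + D_3/(1+r)^3 + TV/(1+r)^3
    = 8650.43860 + 9181.60588 + 9745.38870 + 112339.70046 = 139917.13363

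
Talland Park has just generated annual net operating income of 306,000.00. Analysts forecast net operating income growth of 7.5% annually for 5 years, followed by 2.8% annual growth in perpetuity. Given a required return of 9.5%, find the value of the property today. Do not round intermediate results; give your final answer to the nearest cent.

D_1 = 328950.00000
D_2 = 353621.25000
D_3 = 380142.84375
D_4 = 408653.55703
D_5 = 439302.57381
Terminal value at year 5: TV = D_5×(1+g_2)/(r−g_2) = 451603.04588/0.067 = 6740343.96829
P_0 = D_1/(1+r)^1 + D_2/(1+r)^2 + D_3/(1+r)^3 + D_4/(1+r)^4 + D_5/(1+r)^5 + TV/(1+r)^5
    = 300410.95890 + 294924.00075 + 289537.26101 + 284248.90921 + 279057.14831 + 4281652.96217 = 5729831.24036

5729831.24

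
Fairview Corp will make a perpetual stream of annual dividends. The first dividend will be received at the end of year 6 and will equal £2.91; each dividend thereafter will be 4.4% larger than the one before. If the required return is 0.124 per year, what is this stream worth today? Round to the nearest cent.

Value at end of year 5: C₁ / (r − g) = £2.91 / (0.124 − 0.044) = £36.3750
Discount to today: PV = £36.3750 / (1 + 0.124)^5 = £36.3750 / 1.794038 = £20.28

£20.28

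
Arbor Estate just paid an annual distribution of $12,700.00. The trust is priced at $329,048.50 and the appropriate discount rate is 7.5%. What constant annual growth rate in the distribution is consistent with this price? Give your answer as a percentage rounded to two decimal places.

3.51%

P = D₀(1+g)/(r−g) ⇒ P(r−g) = D₀(1+g) ⇒ g(P+D₀) = P·r − D₀
g = (P·r − D₀)/(P + D₀) = ($329,048.50×0.075 − $12,700.00) / ($329,048.50 + $12,700.00) = 0.035051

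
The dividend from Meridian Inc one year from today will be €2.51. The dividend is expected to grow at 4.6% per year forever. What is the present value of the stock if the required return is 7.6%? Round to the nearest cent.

Growing perpetuity: P = D₁ / (r − g) = €2.5100 / (0.076 − 0.046) = €83.67

€83.67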